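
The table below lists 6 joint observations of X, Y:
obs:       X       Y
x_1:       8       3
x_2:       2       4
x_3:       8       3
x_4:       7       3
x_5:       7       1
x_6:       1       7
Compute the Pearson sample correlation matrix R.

Step 1 — column means:
  mean(X) = (8 + 2 + 8 + 7 + 7 + 1) / 6 = 33/6 = 5.5
  mean(Y) = (3 + 4 + 3 + 3 + 1 + 7) / 6 = 21/6 = 3.5

Step 2 — sample variances and covariances s[i,j] = (1/(n-1)) · Σ_k (x_{k,i} - mean_i) · (x_{k,j} - mean_j), with n-1 = 5:
  s[X,X] = ((2.5)·(2.5) + (-3.5)·(-3.5) + (2.5)·(2.5) + (1.5)·(1.5) + (1.5)·(1.5) + (-4.5)·(-4.5)) / 5 = 49.5/5 = 9.9
  s[X,Y] = ((2.5)·(-0.5) + (-3.5)·(0.5) + (2.5)·(-0.5) + (1.5)·(-0.5) + (1.5)·(-2.5) + (-4.5)·(3.5)) / 5 = -24.5/5 = -4.9
  s[Y,Y] = ((-0.5)·(-0.5) + (0.5)·(0.5) + (-0.5)·(-0.5) + (-0.5)·(-0.5) + (-2.5)·(-2.5) + (3.5)·(3.5)) / 5 = 19.5/5 = 3.9
  Sample standard deviations s_i = √(s[i,i]):
  s(X) = √(9.9) = 3.1464
  s(Y) = √(3.9) = 1.9748

Step 3 — r_{ij} = s_{ij} / (s_i · s_j):
  r[X,X] = 1 (diagonal).
  r[X,Y] = -4.9 / (3.1464 · 1.9748) = -4.9 / 6.2137 = -0.7886
  r[Y,Y] = 1 (diagonal).

R is symmetric with unit diagonal. Assembling:

R = [[1, -0.7886],
 [-0.7886, 1]]


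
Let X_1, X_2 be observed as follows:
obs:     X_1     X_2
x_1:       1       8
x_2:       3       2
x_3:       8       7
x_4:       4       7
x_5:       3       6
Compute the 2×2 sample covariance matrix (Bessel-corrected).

Step 1 — column means:
  mean(X_1) = (1 + 3 + 8 + 4 + 3) / 5 = 19/5 = 3.8
  mean(X_2) = (8 + 2 + 7 + 7 + 6) / 5 = 30/5 = 6

Step 2 — sample covariance S[i,j] = (1/(n-1)) · Σ_k (x_{k,i} - mean_i) · (x_{k,j} - mean_j), with n-1 = 4.
  S[X_1,X_1] = ((-2.8)·(-2.8) + (-0.8)·(-0.8) + (4.2)·(4.2) + (0.2)·(0.2) + (-0.8)·(-0.8)) / 4 = 26.8/4 = 6.7
  S[X_1,X_2] = ((-2.8)·(2) + (-0.8)·(-4) + (4.2)·(1) + (0.2)·(1) + (-0.8)·(0)) / 4 = 2/4 = 0.5
  S[X_2,X_2] = ((2)·(2) + (-4)·(-4) + (1)·(1) + (1)·(1) + (0)·(0)) / 4 = 22/4 = 5.5

S is symmetric (S[j,i] = S[i,j]). Assembling:

S = [[6.7, 0.5],
 [0.5, 5.5]]


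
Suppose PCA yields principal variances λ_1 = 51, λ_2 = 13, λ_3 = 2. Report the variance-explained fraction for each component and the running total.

Step 1 — total variance = trace(Sigma) = Σ λ_i = 51 + 13 + 2 = 66.

Step 2 — fraction explained by component i = λ_i / Σ λ:
  PC1: 51/66 = 0.7727
  PC2: 13/66 = 0.197
  PC3: 2/66 = 0.0303

Step 3 — cumulative fraction after k components = (λ_1 + ... + λ_k) / Σ λ:
  k = 1: 51/66 = 0.7727
  k = 2: (51 + 13)/66 = 64/66 = 0.9697
  k = 3: (51 + 13 + 2)/66 = 66/66 = 1

Summary (fraction, with percent):

explained: PC1 0.7727 (77.27%), PC2 0.197 (19.7%), PC3 0.0303 (3.03%);  cumulative: 0.7727, 0.9697, 1


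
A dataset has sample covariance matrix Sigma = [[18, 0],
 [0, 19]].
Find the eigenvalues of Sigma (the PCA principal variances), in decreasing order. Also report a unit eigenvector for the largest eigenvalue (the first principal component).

Step 1 — characteristic polynomial of 2×2 Sigma:
  det(Sigma - λI) = λ² - trace · λ + det = 0.
  trace = 18 + 19 = 37, det = 18·19 - (0)² = 342.
Step 2 — discriminant:
  Δ = trace² - 4·det = 1369 - 1368 = 1.
Step 3 — eigenvalues:
  λ = (trace ± √Δ)/2 = (37 ± 1)/2,
  λ_1 = 19,  λ_2 = 18.

Step 4 — unit eigenvector for λ_1: Sigma is diagonal, so its eigenvectors are the coordinate axes. λ_1 = 19 is the diagonal entry on the second coordinate axis, hence
  v_1 = (0, 1) (||v_1|| = 1).

λ_1 = 19,  λ_2 = 18;  v_1 ≈ (0, 1)


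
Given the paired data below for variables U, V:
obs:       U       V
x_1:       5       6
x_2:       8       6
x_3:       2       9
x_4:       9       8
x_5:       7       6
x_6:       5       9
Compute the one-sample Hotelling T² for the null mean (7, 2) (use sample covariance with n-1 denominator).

Step 1 — sample mean vector:
  mean(U) = (5 + 8 + 2 + 9 + 7 + 5) / 6 = 36/6 = 6
  mean(V) = (6 + 6 + 9 + 8 + 6 + 9) / 6 = 44/6 = 7.3333
  x̄ = (6, 7.3333),  deviation x̄ - mu_0 = (6, 7.3333) - (7, 2) = (-1, 5.3333).

Step 2 — sample covariance matrix, S[i,j] = (1/(n-1)) · Σ_k (x_{k,i} - mean_i) · (x_{k,j} - mean_j), divisor n-1 = 5:
  S[U,U] = ((-1)·(-1) + (2)·(2) + (-4)·(-4) + (3)·(3) + (1)·(1) + (-1)·(-1)) / 5 = 32/5 = 6.4
  S[U,V] = ((-1)·(-1.3333) + (2)·(-1.3333) + (-4)·(1.6667) + (3)·(0.6667) + (1)·(-1.3333) + (-1)·(1.6667)) / 5 = -9/5 = -1.8
  S[V,V] = ((-1.3333)·(-1.3333) + (-1.3333)·(-1.3333) + (1.6667)·(1.6667) + (0.6667)·(0.6667) + (-1.3333)·(-1.3333) + (1.6667)·(1.6667)) / 5 = 11.3333/5 = 2.2667
  S = [[6.4, -1.8],
 [-1.8, 2.2667]].

Step 3 — invert S. det(S) = 6.4·2.2667 - (-1.8)² = 11.2667.
  S^{-1} = (1/det) · [[d, -b], [-b, a]] = [[0.2012, 0.1598],
 [0.1598, 0.568]].

Step 4 — quadratic form (x̄ - mu_0)^T · S^{-1} · (x̄ - mu_0):
  S^{-1} · (x̄ - mu_0) = (0.6509, 2.8698),
  (x̄ - mu_0)^T · [...] = (-1)·(0.6509) + (5.3333)·(2.8698) = 14.6548.

Step 5 — scale by n: T² = 6 · 14.6548 = 87.929.

T² ≈ 87.929


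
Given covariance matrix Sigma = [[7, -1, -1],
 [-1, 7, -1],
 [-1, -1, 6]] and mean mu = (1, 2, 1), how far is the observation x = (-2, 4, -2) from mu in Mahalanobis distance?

Step 1 — centre the observation: (x - mu) = (-3, 2, -3).

Step 2 — invert Sigma (cofactor / det for 3×3, or solve directly):
  Sigma^{-1} = [[0.1507, 0.0257, 0.0294],
 [0.0257, 0.1507, 0.0294],
 [0.0294, 0.0294, 0.1765]].

Step 3 — form the quadratic (x - mu)^T · Sigma^{-1} · (x - mu):
  Sigma^{-1} · (x - mu) = (-0.489, 0.136, -0.5588).
  (x - mu)^T · [Sigma^{-1} · (x - mu)] = (-3)·(-0.489) + (2)·(0.136) + (-3)·(-0.5588) = 3.4154.

Step 4 — take square root: d = √(3.4154) ≈ 1.8481.

d(x, mu) = √(3.4154) ≈ 1.8481


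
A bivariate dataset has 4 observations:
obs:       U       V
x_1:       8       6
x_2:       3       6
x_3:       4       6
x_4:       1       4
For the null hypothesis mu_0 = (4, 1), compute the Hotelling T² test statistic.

Step 1 — sample mean vector:
  mean(U) = (8 + 3 + 4 + 1) / 4 = 16/4 = 4
  mean(V) = (6 + 6 + 6 + 4) / 4 = 22/4 = 5.5
  x̄ = (4, 5.5),  deviation x̄ - mu_0 = (4, 5.5) - (4, 1) = (0, 4.5).

Step 2 — sample covariance matrix, S[i,j] = (1/(n-1)) · Σ_k (x_{k,i} - mean_i) · (x_{k,j} - mean_j), divisor n-1 = 3:
  S[U,U] = ((4)·(4) + (-1)·(-1) + (0)·(0) + (-3)·(-3)) / 3 = 26/3 = 8.6667
  S[U,V] = ((4)·(0.5) + (-1)·(0.5) + (0)·(0.5) + (-3)·(-1.5)) / 3 = 6/3 = 2
  S[V,V] = ((0.5)·(0.5) + (0.5)·(0.5) + (0.5)·(0.5) + (-1.5)·(-1.5)) / 3 = 3/3 = 1
  S = [[8.6667, 2],
 [2, 1]].

Step 3 — invert S. det(S) = 8.6667·1 - (2)² = 4.6667.
  S^{-1} = (1/det) · [[d, -b], [-b, a]] = [[0.2143, -0.4286],
 [-0.4286, 1.8571]].

Step 4 — quadratic form (x̄ - mu_0)^T · S^{-1} · (x̄ - mu_0):
  S^{-1} · (x̄ - mu_0) = (-1.9286, 8.3571),
  (x̄ - mu_0)^T · [...] = (0)·(-1.9286) + (4.5)·(8.3571) = 37.6071.

Step 5 — scale by n: T² = 4 · 37.6071 = 150.4286.

T² ≈ 150.4286


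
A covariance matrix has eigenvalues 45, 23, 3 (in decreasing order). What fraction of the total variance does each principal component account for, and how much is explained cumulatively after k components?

Step 1 — total variance = trace(Sigma) = Σ λ_i = 45 + 23 + 3 = 71.

Step 2 — fraction explained by component i = λ_i / Σ λ:
  PC1: 45/71 = 0.6338
  PC2: 23/71 = 0.3239
  PC3: 3/71 = 0.0423

Step 3 — cumulative fraction after k components = (λ_1 + ... + λ_k) / Σ λ:
  k = 1: 45/71 = 0.6338
  k = 2: (45 + 23)/71 = 68/71 = 0.9577
  k = 3: (45 + 23 + 3)/71 = 71/71 = 1

Summary (fraction, with percent):

explained: PC1 0.6338 (63.38%), PC2 0.3239 (32.39%), PC3 0.0423 (4.23%);  cumulative: 0.6338, 0.9577, 1


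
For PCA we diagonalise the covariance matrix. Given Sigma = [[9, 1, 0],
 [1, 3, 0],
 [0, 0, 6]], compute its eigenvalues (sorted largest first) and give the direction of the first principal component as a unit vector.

Step 1 — characteristic polynomial p(λ) = det(λI - Sigma) = λ³ - tr·λ² + c_1·λ - det, where tr = trace, c_1 = sum of the principal 2×2 minors, det = det(Sigma):
  tr = 9 + 3 + 6 = 18,
  c_1 = (9·3 - (1)²) + (9·6 - (0)²) + (3·6 - (0)²) = 26 + 54 + 18 = 98,
  det = 9·(3·6 - (0)²) - (1)·((1)·6 - (0)·(0)) + (0)·((1)·(0) - 3·(0)) = 9·(18) - (1)·(6) + (0)·(0) = 156.
  So p(λ) = λ³ - 18λ² + 98λ - 156.
Step 2 — look for an integer root (rational root theorem: any rational root is an integer divisor of 156). Testing λ = 6:
  p(6) = 216 - 648 + 588 - 156 = 0  ✓
  Dividing out (λ - 6): p(λ) = (λ - 6)(λ² - 12λ + 26).
Step 3 — remaining eigenvalues from the quadratic λ² - 12λ + 26 = 0:
  Δ = 12² - 4·26 = 144 - 104 = 40,  λ = (12 ± √40)/2 = (12 ± 6.3246)/2 ≈ 9.1623 or 2.8377.
  Sorted: λ_1 = 9.1623,  λ_2 = 6,  λ_3 = 2.8377  (check: sum = 18 = tr ✓).

Step 4 — unit eigenvector for λ_1 ≈ 9.1623: v spans the null space of (Sigma - λ_1 I), whose rows are
  r_1 = (-0.1623, 1, 0),  r_2 = (1, -6.1623, 0),  r_3 = (0, 0, -3.1623).
  v is orthogonal to every row, so take v ∝ r_1 × r_3 = ((1)·(-3.1623) - (0)·(0), (0)·(0) - (-0.1623)·(-3.1623), (-0.1623)·(0) - (1)·(0)) ≈ (-3.1623, -0.5132, 0).
  Rescale (multiply by -1 so the first nonzero entry is positive): u = (3.1623, 0.5132, 0).
  ||u|| = √((3.1623)² + (0.5132)² + (0)²) = √(10.2633) ≈ 3.2036,  v_1 = u/||u|| ≈ (0.9871, 0.1602, 0) (||v_1|| = 1).

λ_1 = 9.1623,  λ_2 = 6,  λ_3 = 2.8377;  v_1 ≈ (0.9871, 0.1602, 0)


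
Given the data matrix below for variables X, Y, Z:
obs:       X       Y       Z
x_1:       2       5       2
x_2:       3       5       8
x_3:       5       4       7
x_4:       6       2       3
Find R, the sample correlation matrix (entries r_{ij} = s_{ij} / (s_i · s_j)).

Step 1 — column means:
  mean(X) = (2 + 3 + 5 + 6) / 4 = 16/4 = 4
  mean(Y) = (5 + 5 + 4 + 2) / 4 = 16/4 = 4
  mean(Z) = (2 + 8 + 7 + 3) / 4 = 20/4 = 5

Step 2 — sample variances and covariances s[i,j] = (1/(n-1)) · Σ_k (x_{k,i} - mean_i) · (x_{k,j} - mean_j), with n-1 = 3:
  s[X,X] = ((-2)·(-2) + (-1)·(-1) + (1)·(1) + (2)·(2)) / 3 = 10/3 = 3.3333
  s[X,Y] = ((-2)·(1) + (-1)·(1) + (1)·(0) + (2)·(-2)) / 3 = -7/3 = -2.3333
  s[X,Z] = ((-2)·(-3) + (-1)·(3) + (1)·(2) + (2)·(-2)) / 3 = 1/3 = 0.3333
  s[Y,Y] = ((1)·(1) + (1)·(1) + (0)·(0) + (-2)·(-2)) / 3 = 6/3 = 2
  s[Y,Z] = ((1)·(-3) + (1)·(3) + (0)·(2) + (-2)·(-2)) / 3 = 4/3 = 1.3333
  s[Z,Z] = ((-3)·(-3) + (3)·(3) + (2)·(2) + (-2)·(-2)) / 3 = 26/3 = 8.6667
  Sample standard deviations s_i = √(s[i,i]):
  s(X) = √(3.3333) = 1.8257
  s(Y) = √(2) = 1.4142
  s(Z) = √(8.6667) = 2.9439

Step 3 — r_{ij} = s_{ij} / (s_i · s_j):
  r[X,X] = 1 (diagonal).
  r[X,Y] = -2.3333 / (1.8257 · 1.4142) = -2.3333 / 2.582 = -0.9037
  r[X,Z] = 0.3333 / (1.8257 · 2.9439) = 0.3333 / 5.3748 = 0.062
  r[Y,Y] = 1 (diagonal).
  r[Y,Z] = 1.3333 / (1.4142 · 2.9439) = 1.3333 / 4.1633 = 0.3203
  r[Z,Z] = 1 (diagonal).

R is symmetric with unit diagonal. Assembling:

R = [[1, -0.9037, 0.062],
 [-0.9037, 1, 0.3203],
 [0.062, 0.3203, 1]]


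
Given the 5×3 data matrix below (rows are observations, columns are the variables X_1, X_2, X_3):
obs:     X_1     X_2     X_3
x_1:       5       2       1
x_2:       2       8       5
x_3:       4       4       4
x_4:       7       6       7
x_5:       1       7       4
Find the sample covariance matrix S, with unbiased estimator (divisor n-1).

Step 1 — column means:
  mean(X_1) = (5 + 2 + 4 + 7 + 1) / 5 = 19/5 = 3.8
  mean(X_2) = (2 + 8 + 4 + 6 + 7) / 5 = 27/5 = 5.4
  mean(X_3) = (1 + 5 + 4 + 7 + 4) / 5 = 21/5 = 4.2

Step 2 — sample covariance S[i,j] = (1/(n-1)) · Σ_k (x_{k,i} - mean_i) · (x_{k,j} - mean_j), with n-1 = 4.
  S[X_1,X_1] = ((1.2)·(1.2) + (-1.8)·(-1.8) + (0.2)·(0.2) + (3.2)·(3.2) + (-2.8)·(-2.8)) / 4 = 22.8/4 = 5.7
  S[X_1,X_2] = ((1.2)·(-3.4) + (-1.8)·(2.6) + (0.2)·(-1.4) + (3.2)·(0.6) + (-2.8)·(1.6)) / 4 = -11.6/4 = -2.9
  S[X_1,X_3] = ((1.2)·(-3.2) + (-1.8)·(0.8) + (0.2)·(-0.2) + (3.2)·(2.8) + (-2.8)·(-0.2)) / 4 = 4.2/4 = 1.05
  S[X_2,X_2] = ((-3.4)·(-3.4) + (2.6)·(2.6) + (-1.4)·(-1.4) + (0.6)·(0.6) + (1.6)·(1.6)) / 4 = 23.2/4 = 5.8
  S[X_2,X_3] = ((-3.4)·(-3.2) + (2.6)·(0.8) + (-1.4)·(-0.2) + (0.6)·(2.8) + (1.6)·(-0.2)) / 4 = 14.6/4 = 3.65
  S[X_3,X_3] = ((-3.2)·(-3.2) + (0.8)·(0.8) + (-0.2)·(-0.2) + (2.8)·(2.8) + (-0.2)·(-0.2)) / 4 = 18.8/4 = 4.7

S is symmetric (S[j,i] = S[i,j]). Assembling:

S = [[5.7, -2.9, 1.05],
 [-2.9, 5.8, 3.65],
 [1.05, 3.65, 4.7]]


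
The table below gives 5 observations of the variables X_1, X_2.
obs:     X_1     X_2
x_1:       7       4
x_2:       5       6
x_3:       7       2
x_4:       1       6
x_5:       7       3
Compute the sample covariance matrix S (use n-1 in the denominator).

Step 1 — column means:
  mean(X_1) = (7 + 5 + 7 + 1 + 7) / 5 = 27/5 = 5.4
  mean(X_2) = (4 + 6 + 2 + 6 + 3) / 5 = 21/5 = 4.2

Step 2 — sample covariance S[i,j] = (1/(n-1)) · Σ_k (x_{k,i} - mean_i) · (x_{k,j} - mean_j), with n-1 = 4.
  S[X_1,X_1] = ((1.6)·(1.6) + (-0.4)·(-0.4) + (1.6)·(1.6) + (-4.4)·(-4.4) + (1.6)·(1.6)) / 4 = 27.2/4 = 6.8
  S[X_1,X_2] = ((1.6)·(-0.2) + (-0.4)·(1.8) + (1.6)·(-2.2) + (-4.4)·(1.8) + (1.6)·(-1.2)) / 4 = -14.4/4 = -3.6
  S[X_2,X_2] = ((-0.2)·(-0.2) + (1.8)·(1.8) + (-2.2)·(-2.2) + (1.8)·(1.8) + (-1.2)·(-1.2)) / 4 = 12.8/4 = 3.2

S is symmetric (S[j,i] = S[i,j]). Assembling:

S = [[6.8, -3.6],
 [-3.6, 3.2]]


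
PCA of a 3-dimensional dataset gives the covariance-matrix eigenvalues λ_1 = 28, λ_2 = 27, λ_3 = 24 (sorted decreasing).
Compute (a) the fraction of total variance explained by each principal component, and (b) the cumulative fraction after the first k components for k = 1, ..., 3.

Step 1 — total variance = trace(Sigma) = Σ λ_i = 28 + 27 + 24 = 79.

Step 2 — fraction explained by component i = λ_i / Σ λ:
  PC1: 28/79 = 0.3544
  PC2: 27/79 = 0.3418
  PC3: 24/79 = 0.3038

Step 3 — cumulative fraction after k components = (λ_1 + ... + λ_k) / Σ λ:
  k = 1: 28/79 = 0.3544
  k = 2: (28 + 27)/79 = 55/79 = 0.6962
  k = 3: (28 + 27 + 24)/79 = 79/79 = 1

Summary (fraction, with percent):

explained: PC1 0.3544 (35.44%), PC2 0.3418 (34.18%), PC3 0.3038 (30.38%);  cumulative: 0.3544, 0.6962, 1


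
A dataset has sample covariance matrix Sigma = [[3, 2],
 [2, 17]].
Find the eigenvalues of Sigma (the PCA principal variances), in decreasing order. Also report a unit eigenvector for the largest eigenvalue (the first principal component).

Step 1 — characteristic polynomial of 2×2 Sigma:
  det(Sigma - λI) = λ² - trace · λ + det = 0.
  trace = 3 + 17 = 20, det = 3·17 - (2)² = 47.
Step 2 — discriminant:
  Δ = trace² - 4·det = 400 - 188 = 212.
Step 3 — eigenvalues:
  λ = (trace ± √Δ)/2 = (20 ± 14.5602)/2,
  λ_1 = 17.2801,  λ_2 = 2.7199.

Step 4 — unit eigenvector for λ_1: solve (Sigma - λ_1 I)v = 0. First row:
  (3 - 17.2801)·v_x + (2)·v_y = 0, i.e. (-14.2801)·v_x + (2)·v_y = 0,
  so v ∝ (b, λ_1 - a) = (2, 14.2801) = u.
  ||u|| = √((2)² + (14.2801)²) = √(207.9215) ≈ 14.4195,
  v_1 = u/||u|| ≈ (0.1387, 0.9903) (||v_1|| = 1).

λ_1 = 17.2801,  λ_2 = 2.7199;  v_1 ≈ (0.1387, 0.9903)


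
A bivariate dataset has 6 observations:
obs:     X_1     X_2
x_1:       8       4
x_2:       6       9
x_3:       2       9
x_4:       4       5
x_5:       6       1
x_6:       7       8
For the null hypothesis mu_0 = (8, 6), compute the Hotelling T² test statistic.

Step 1 — sample mean vector:
  mean(X_1) = (8 + 6 + 2 + 4 + 6 + 7) / 6 = 33/6 = 5.5
  mean(X_2) = (4 + 9 + 9 + 5 + 1 + 8) / 6 = 36/6 = 6
  x̄ = (5.5, 6),  deviation x̄ - mu_0 = (5.5, 6) - (8, 6) = (-2.5, 0).

Step 2 — sample covariance matrix, S[i,j] = (1/(n-1)) · Σ_k (x_{k,i} - mean_i) · (x_{k,j} - mean_j), divisor n-1 = 5:
  S[X_1,X_1] = ((2.5)·(2.5) + (0.5)·(0.5) + (-3.5)·(-3.5) + (-1.5)·(-1.5) + (0.5)·(0.5) + (1.5)·(1.5)) / 5 = 23.5/5 = 4.7
  S[X_1,X_2] = ((2.5)·(-2) + (0.5)·(3) + (-3.5)·(3) + (-1.5)·(-1) + (0.5)·(-5) + (1.5)·(2)) / 5 = -12/5 = -2.4
  S[X_2,X_2] = ((-2)·(-2) + (3)·(3) + (3)·(3) + (-1)·(-1) + (-5)·(-5) + (2)·(2)) / 5 = 52/5 = 10.4
  S = [[4.7, -2.4],
 [-2.4, 10.4]].

Step 3 — invert S. det(S) = 4.7·10.4 - (-2.4)² = 43.12.
  S^{-1} = (1/det) · [[d, -b], [-b, a]] = [[0.2412, 0.0557],
 [0.0557, 0.109]].

Step 4 — quadratic form (x̄ - mu_0)^T · S^{-1} · (x̄ - mu_0):
  S^{-1} · (x̄ - mu_0) = (-0.603, -0.1391),
  (x̄ - mu_0)^T · [...] = (-2.5)·(-0.603) + (0)·(-0.1391) = 1.5074.

Step 5 — scale by n: T² = 6 · 1.5074 = 9.0445.

T² ≈ 9.0445


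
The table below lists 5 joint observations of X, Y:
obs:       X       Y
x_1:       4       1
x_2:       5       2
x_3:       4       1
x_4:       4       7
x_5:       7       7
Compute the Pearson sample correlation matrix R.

Step 1 — column means:
  mean(X) = (4 + 5 + 4 + 4 + 7) / 5 = 24/5 = 4.8
  mean(Y) = (1 + 2 + 1 + 7 + 7) / 5 = 18/5 = 3.6

Step 2 — sample variances and covariances s[i,j] = (1/(n-1)) · Σ_k (x_{k,i} - mean_i) · (x_{k,j} - mean_j), with n-1 = 4:
  s[X,X] = ((-0.8)·(-0.8) + (0.2)·(0.2) + (-0.8)·(-0.8) + (-0.8)·(-0.8) + (2.2)·(2.2)) / 4 = 6.8/4 = 1.7
  s[X,Y] = ((-0.8)·(-2.6) + (0.2)·(-1.6) + (-0.8)·(-2.6) + (-0.8)·(3.4) + (2.2)·(3.4)) / 4 = 8.6/4 = 2.15
  s[Y,Y] = ((-2.6)·(-2.6) + (-1.6)·(-1.6) + (-2.6)·(-2.6) + (3.4)·(3.4) + (3.4)·(3.4)) / 4 = 39.2/4 = 9.8
  Sample standard deviations s_i = √(s[i,i]):
  s(X) = √(1.7) = 1.3038
  s(Y) = √(9.8) = 3.1305

Step 3 — r_{ij} = s_{ij} / (s_i · s_j):
  r[X,X] = 1 (diagonal).
  r[X,Y] = 2.15 / (1.3038 · 3.1305) = 2.15 / 4.0817 = 0.5267
  r[Y,Y] = 1 (diagonal).

R is symmetric with unit diagonal. Assembling:

R = [[1, 0.5267],
 [0.5267, 1]]


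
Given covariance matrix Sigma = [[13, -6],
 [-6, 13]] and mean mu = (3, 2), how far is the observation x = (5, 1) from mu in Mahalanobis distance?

Step 1 — centre the observation: (x - mu) = (2, -1).

Step 2 — invert Sigma. det(Sigma) = 13·13 - (-6)² = 133.
  Sigma^{-1} = (1/det) · [[d, -b], [-b, a]] = [[0.0977, 0.0451],
 [0.0451, 0.0977]].

Step 3 — form the quadratic (x - mu)^T · Sigma^{-1} · (x - mu):
  Sigma^{-1} · (x - mu) = (0.1504, -0.0075).
  (x - mu)^T · [Sigma^{-1} · (x - mu)] = (2)·(0.1504) + (-1)·(-0.0075) = 0.3083.

Step 4 — take square root: d = √(0.3083) ≈ 0.5552.

d(x, mu) = √(0.3083) ≈ 0.5552


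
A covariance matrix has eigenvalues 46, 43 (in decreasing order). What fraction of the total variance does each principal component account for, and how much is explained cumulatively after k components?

Step 1 — total variance = trace(Sigma) = Σ λ_i = 46 + 43 = 89.

Step 2 — fraction explained by component i = λ_i / Σ λ:
  PC1: 46/89 = 0.5169
  PC2: 43/89 = 0.4831

Step 3 — cumulative fraction after k components = (λ_1 + ... + λ_k) / Σ λ:
  k = 1: 46/89 = 0.5169
  k = 2: (46 + 43)/89 = 89/89 = 1

Summary (fraction, with percent):

explained: PC1 0.5169 (51.69%), PC2 0.4831 (48.31%);  cumulative: 0.5169, 1


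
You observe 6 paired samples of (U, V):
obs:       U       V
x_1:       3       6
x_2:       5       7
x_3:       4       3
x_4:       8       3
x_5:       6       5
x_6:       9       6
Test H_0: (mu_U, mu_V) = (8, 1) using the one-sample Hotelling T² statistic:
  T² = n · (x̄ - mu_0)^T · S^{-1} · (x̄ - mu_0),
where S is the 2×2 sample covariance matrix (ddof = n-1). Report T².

Step 1 — sample mean vector:
  mean(U) = (3 + 5 + 4 + 8 + 6 + 9) / 6 = 35/6 = 5.8333
  mean(V) = (6 + 7 + 3 + 3 + 5 + 6) / 6 = 30/6 = 5
  x̄ = (5.8333, 5),  deviation x̄ - mu_0 = (5.8333, 5) - (8, 1) = (-2.1667, 4).

Step 2 — sample covariance matrix, S[i,j] = (1/(n-1)) · Σ_k (x_{k,i} - mean_i) · (x_{k,j} - mean_j), divisor n-1 = 5:
  S[U,U] = ((-2.8333)·(-2.8333) + (-0.8333)·(-0.8333) + (-1.8333)·(-1.8333) + (2.1667)·(2.1667) + (0.1667)·(0.1667) + (3.1667)·(3.1667)) / 5 = 26.8333/5 = 5.3667
  S[U,V] = ((-2.8333)·(1) + (-0.8333)·(2) + (-1.8333)·(-2) + (2.1667)·(-2) + (0.1667)·(0) + (3.1667)·(1)) / 5 = -2/5 = -0.4
  S[V,V] = ((1)·(1) + (2)·(2) + (-2)·(-2) + (-2)·(-2) + (0)·(0) + (1)·(1)) / 5 = 14/5 = 2.8
  S = [[5.3667, -0.4],
 [-0.4, 2.8]].

Step 3 — invert S. det(S) = 5.3667·2.8 - (-0.4)² = 14.8667.
  S^{-1} = (1/det) · [[d, -b], [-b, a]] = [[0.1883, 0.0269],
 [0.0269, 0.361]].

Step 4 — quadratic form (x̄ - mu_0)^T · S^{-1} · (x̄ - mu_0):
  S^{-1} · (x̄ - mu_0) = (-0.3004, 1.3857),
  (x̄ - mu_0)^T · [...] = (-2.1667)·(-0.3004) + (4)·(1.3857) = 6.1936.

Step 5 — scale by n: T² = 6 · 6.1936 = 37.1614.

T² ≈ 37.1614


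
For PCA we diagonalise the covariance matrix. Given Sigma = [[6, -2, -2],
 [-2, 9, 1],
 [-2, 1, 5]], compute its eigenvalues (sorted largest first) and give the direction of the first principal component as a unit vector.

Step 1 — characteristic polynomial p(λ) = det(λI - Sigma) = λ³ - tr·λ² + c_1·λ - det, where tr = trace, c_1 = sum of the principal 2×2 minors, det = det(Sigma):
  tr = 6 + 9 + 5 = 20,
  c_1 = (6·9 - (-2)²) + (6·5 - (-2)²) + (9·5 - (1)²) = 50 + 26 + 44 = 120,
  det = 6·(9·5 - (1)²) - (-2)·((-2)·5 - (1)·(-2)) + (-2)·((-2)·(1) - 9·(-2)) = 6·(44) - (-2)·(-8) + (-2)·(16) = 216.
  So p(λ) = λ³ - 20λ² + 120λ - 216.
Step 2 — look for an integer root (rational root theorem: any rational root is an integer divisor of 216). Testing λ = 6:
  p(6) = 216 - 720 + 720 - 216 = 0  ✓
  Dividing out (λ - 6): p(λ) = (λ - 6)(λ² - 14λ + 36).
Step 3 — remaining eigenvalues from the quadratic λ² - 14λ + 36 = 0:
  Δ = 14² - 4·36 = 196 - 144 = 52,  λ = (14 ± √52)/2 = (14 ± 7.2111)/2 ≈ 10.6056 or 3.3944.
  Sorted: λ_1 = 10.6056,  λ_2 = 6,  λ_3 = 3.3944  (check: sum = 20 = tr ✓).

Step 4 — unit eigenvector for λ_1 ≈ 10.6056: v spans the null space of (Sigma - λ_1 I), whose rows are
  r_1 = (-4.6056, -2, -2),  r_2 = (-2, -1.6056, 1),  r_3 = (-2, 1, -5.6056).
  v is orthogonal to every row, so take v ∝ r_1 × r_2 = ((-2)·(1) - (-2)·(-1.6056), (-2)·(-2) - (-4.6056)·(1), (-4.6056)·(-1.6056) - (-2)·(-2)) ≈ (-5.2111, 8.6056, 3.3944).
  Rescale (multiply by -1 so the first nonzero entry is positive): u = (5.2111, -8.6056, -3.3944).
  ||u|| = √((5.2111)² + (-8.6056)² + (-3.3944)²) = √(112.7334) ≈ 10.6176,  v_1 = u/||u|| ≈ (0.4908, -0.8105, -0.3197) (||v_1|| = 1).

λ_1 = 10.6056,  λ_2 = 6,  λ_3 = 3.3944;  v_1 ≈ (0.4908, -0.8105, -0.3197)


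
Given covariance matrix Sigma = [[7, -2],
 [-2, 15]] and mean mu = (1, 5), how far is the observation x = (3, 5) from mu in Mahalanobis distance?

Step 1 — centre the observation: (x - mu) = (2, 0).

Step 2 — invert Sigma. det(Sigma) = 7·15 - (-2)² = 101.
  Sigma^{-1} = (1/det) · [[d, -b], [-b, a]] = [[0.1485, 0.0198],
 [0.0198, 0.0693]].

Step 3 — form the quadratic (x - mu)^T · Sigma^{-1} · (x - mu):
  Sigma^{-1} · (x - mu) = (0.297, 0.0396).
  (x - mu)^T · [Sigma^{-1} · (x - mu)] = (2)·(0.297) + (0)·(0.0396) = 0.5941.

Step 4 — take square root: d = √(0.5941) ≈ 0.7708.

d(x, mu) = √(0.5941) ≈ 0.7708


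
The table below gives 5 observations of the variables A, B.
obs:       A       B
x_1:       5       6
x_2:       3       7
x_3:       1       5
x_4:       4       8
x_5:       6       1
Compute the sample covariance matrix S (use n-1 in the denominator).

Step 1 — column means:
  mean(A) = (5 + 3 + 1 + 4 + 6) / 5 = 19/5 = 3.8
  mean(B) = (6 + 7 + 5 + 8 + 1) / 5 = 27/5 = 5.4

Step 2 — sample covariance S[i,j] = (1/(n-1)) · Σ_k (x_{k,i} - mean_i) · (x_{k,j} - mean_j), with n-1 = 4.
  S[A,A] = ((1.2)·(1.2) + (-0.8)·(-0.8) + (-2.8)·(-2.8) + (0.2)·(0.2) + (2.2)·(2.2)) / 4 = 14.8/4 = 3.7
  S[A,B] = ((1.2)·(0.6) + (-0.8)·(1.6) + (-2.8)·(-0.4) + (0.2)·(2.6) + (2.2)·(-4.4)) / 4 = -8.6/4 = -2.15
  S[B,B] = ((0.6)·(0.6) + (1.6)·(1.6) + (-0.4)·(-0.4) + (2.6)·(2.6) + (-4.4)·(-4.4)) / 4 = 29.2/4 = 7.3

S is symmetric (S[j,i] = S[i,j]). Assembling:

S = [[3.7, -2.15],
 [-2.15, 7.3]]


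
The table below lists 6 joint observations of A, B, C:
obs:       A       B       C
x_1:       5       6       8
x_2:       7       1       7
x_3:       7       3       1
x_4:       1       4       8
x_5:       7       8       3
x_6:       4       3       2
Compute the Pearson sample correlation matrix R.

Step 1 — column means:
  mean(A) = (5 + 7 + 7 + 1 + 7 + 4) / 6 = 31/6 = 5.1667
  mean(B) = (6 + 1 + 3 + 4 + 8 + 3) / 6 = 25/6 = 4.1667
  mean(C) = (8 + 7 + 1 + 8 + 3 + 2) / 6 = 29/6 = 4.8333

Step 2 — sample variances and covariances s[i,j] = (1/(n-1)) · Σ_k (x_{k,i} - mean_i) · (x_{k,j} - mean_j), with n-1 = 5:
  s[A,A] = ((-0.1667)·(-0.1667) + (1.8333)·(1.8333) + (1.8333)·(1.8333) + (-4.1667)·(-4.1667) + (1.8333)·(1.8333) + (-1.1667)·(-1.1667)) / 5 = 28.8333/5 = 5.7667
  s[A,B] = ((-0.1667)·(1.8333) + (1.8333)·(-3.1667) + (1.8333)·(-1.1667) + (-4.1667)·(-0.1667) + (1.8333)·(3.8333) + (-1.1667)·(-1.1667)) / 5 = 0.8333/5 = 0.1667
  s[A,C] = ((-0.1667)·(3.1667) + (1.8333)·(2.1667) + (1.8333)·(-3.8333) + (-4.1667)·(3.1667) + (1.8333)·(-1.8333) + (-1.1667)·(-2.8333)) / 5 = -16.8333/5 = -3.3667
  s[B,B] = ((1.8333)·(1.8333) + (-3.1667)·(-3.1667) + (-1.1667)·(-1.1667) + (-0.1667)·(-0.1667) + (3.8333)·(3.8333) + (-1.1667)·(-1.1667)) / 5 = 30.8333/5 = 6.1667
  s[B,C] = ((1.8333)·(3.1667) + (-3.1667)·(2.1667) + (-1.1667)·(-3.8333) + (-0.1667)·(3.1667) + (3.8333)·(-1.8333) + (-1.1667)·(-2.8333)) / 5 = -0.8333/5 = -0.1667
  s[C,C] = ((3.1667)·(3.1667) + (2.1667)·(2.1667) + (-3.8333)·(-3.8333) + (3.1667)·(3.1667) + (-1.8333)·(-1.8333) + (-2.8333)·(-2.8333)) / 5 = 50.8333/5 = 10.1667
  Sample standard deviations s_i = √(s[i,i]):
  s(A) = √(5.7667) = 2.4014
  s(B) = √(6.1667) = 2.4833
  s(C) = √(10.1667) = 3.1885

Step 3 — r_{ij} = s_{ij} / (s_i · s_j):
  r[A,A] = 1 (diagonal).
  r[A,B] = 0.1667 / (2.4014 · 2.4833) = 0.1667 / 5.9633 = 0.0279
  r[A,C] = -3.3667 / (2.4014 · 3.1885) = -3.3667 / 7.6569 = -0.4397
  r[B,B] = 1 (diagonal).
  r[B,C] = -0.1667 / (2.4833 · 3.1885) = -0.1667 / 7.918 = -0.021
  r[C,C] = 1 (diagonal).

R is symmetric with unit diagonal. Assembling:

R = [[1, 0.0279, -0.4397],
 [0.0279, 1, -0.021],
 [-0.4397, -0.021, 1]]


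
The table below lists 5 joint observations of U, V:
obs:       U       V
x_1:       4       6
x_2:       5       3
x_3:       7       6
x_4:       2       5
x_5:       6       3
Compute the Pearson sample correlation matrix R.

Step 1 — column means:
  mean(U) = (4 + 5 + 7 + 2 + 6) / 5 = 24/5 = 4.8
  mean(V) = (6 + 3 + 6 + 5 + 3) / 5 = 23/5 = 4.6

Step 2 — sample variances and covariances s[i,j] = (1/(n-1)) · Σ_k (x_{k,i} - mean_i) · (x_{k,j} - mean_j), with n-1 = 4:
  s[U,U] = ((-0.8)·(-0.8) + (0.2)·(0.2) + (2.2)·(2.2) + (-2.8)·(-2.8) + (1.2)·(1.2)) / 4 = 14.8/4 = 3.7
  s[U,V] = ((-0.8)·(1.4) + (0.2)·(-1.6) + (2.2)·(1.4) + (-2.8)·(0.4) + (1.2)·(-1.6)) / 4 = -1.4/4 = -0.35
  s[V,V] = ((1.4)·(1.4) + (-1.6)·(-1.6) + (1.4)·(1.4) + (0.4)·(0.4) + (-1.6)·(-1.6)) / 4 = 9.2/4 = 2.3
  Sample standard deviations s_i = √(s[i,i]):
  s(U) = √(3.7) = 1.9235
  s(V) = √(2.3) = 1.5166

Step 3 — r_{ij} = s_{ij} / (s_i · s_j):
  r[U,U] = 1 (diagonal).
  r[U,V] = -0.35 / (1.9235 · 1.5166) = -0.35 / 2.9172 = -0.12
  r[V,V] = 1 (diagonal).

R is symmetric with unit diagonal. Assembling:

R = [[1, -0.12],
 [-0.12, 1]]


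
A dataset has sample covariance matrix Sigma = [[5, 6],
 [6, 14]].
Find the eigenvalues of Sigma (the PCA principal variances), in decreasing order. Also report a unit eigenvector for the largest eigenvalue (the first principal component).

Step 1 — characteristic polynomial of 2×2 Sigma:
  det(Sigma - λI) = λ² - trace · λ + det = 0.
  trace = 5 + 14 = 19, det = 5·14 - (6)² = 34.
Step 2 — discriminant:
  Δ = trace² - 4·det = 361 - 136 = 225.
Step 3 — eigenvalues:
  λ = (trace ± √Δ)/2 = (19 ± 15)/2,
  λ_1 = 17,  λ_2 = 2.

Step 4 — unit eigenvector for λ_1: solve (Sigma - λ_1 I)v = 0. First row:
  (5 - 17)·v_x + (6)·v_y = 0, i.e. (-12)·v_x + (6)·v_y = 0,
  so v ∝ (b, λ_1 - a) = (6, 12) = u.
  ||u|| = √((6)² + (12)²) = √(180) ≈ 13.4164,
  v_1 = u/||u|| ≈ (0.4472, 0.8944) (||v_1|| = 1).

λ_1 = 17,  λ_2 = 2;  v_1 ≈ (0.4472, 0.8944)


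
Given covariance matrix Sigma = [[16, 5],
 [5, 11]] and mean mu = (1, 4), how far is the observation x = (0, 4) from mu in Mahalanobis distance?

Step 1 — centre the observation: (x - mu) = (-1, 0).

Step 2 — invert Sigma. det(Sigma) = 16·11 - (5)² = 151.
  Sigma^{-1} = (1/det) · [[d, -b], [-b, a]] = [[0.0728, -0.0331],
 [-0.0331, 0.106]].

Step 3 — form the quadratic (x - mu)^T · Sigma^{-1} · (x - mu):
  Sigma^{-1} · (x - mu) = (-0.0728, 0.0331).
  (x - mu)^T · [Sigma^{-1} · (x - mu)] = (-1)·(-0.0728) + (0)·(0.0331) = 0.0728.

Step 4 — take square root: d = √(0.0728) ≈ 0.2699.

d(x, mu) = √(0.0728) ≈ 0.2699


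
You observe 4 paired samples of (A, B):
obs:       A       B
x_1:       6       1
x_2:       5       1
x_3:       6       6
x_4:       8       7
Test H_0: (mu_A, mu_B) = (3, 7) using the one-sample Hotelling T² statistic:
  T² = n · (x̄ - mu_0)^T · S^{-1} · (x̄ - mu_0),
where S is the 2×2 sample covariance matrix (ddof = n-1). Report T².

Step 1 — sample mean vector:
  mean(A) = (6 + 5 + 6 + 8) / 4 = 25/4 = 6.25
  mean(B) = (1 + 1 + 6 + 7) / 4 = 15/4 = 3.75
  x̄ = (6.25, 3.75),  deviation x̄ - mu_0 = (6.25, 3.75) - (3, 7) = (3.25, -3.25).

Step 2 — sample covariance matrix, S[i,j] = (1/(n-1)) · Σ_k (x_{k,i} - mean_i) · (x_{k,j} - mean_j), divisor n-1 = 3:
  S[A,A] = ((-0.25)·(-0.25) + (-1.25)·(-1.25) + (-0.25)·(-0.25) + (1.75)·(1.75)) / 3 = 4.75/3 = 1.5833
  S[A,B] = ((-0.25)·(-2.75) + (-1.25)·(-2.75) + (-0.25)·(2.25) + (1.75)·(3.25)) / 3 = 9.25/3 = 3.0833
  S[B,B] = ((-2.75)·(-2.75) + (-2.75)·(-2.75) + (2.25)·(2.25) + (3.25)·(3.25)) / 3 = 30.75/3 = 10.25
  S = [[1.5833, 3.0833],
 [3.0833, 10.25]].

Step 3 — invert S. det(S) = 1.5833·10.25 - (3.0833)² = 6.7222.
  S^{-1} = (1/det) · [[d, -b], [-b, a]] = [[1.5248, -0.4587],
 [-0.4587, 0.2355]].

Step 4 — quadratic form (x̄ - mu_0)^T · S^{-1} · (x̄ - mu_0):
  S^{-1} · (x̄ - mu_0) = (6.4463, -2.2562),
  (x̄ - mu_0)^T · [...] = (3.25)·(6.4463) + (-3.25)·(-2.2562) = 28.2831.

Step 5 — scale by n: T² = 4 · 28.2831 = 113.1322.

T² ≈ 113.1322


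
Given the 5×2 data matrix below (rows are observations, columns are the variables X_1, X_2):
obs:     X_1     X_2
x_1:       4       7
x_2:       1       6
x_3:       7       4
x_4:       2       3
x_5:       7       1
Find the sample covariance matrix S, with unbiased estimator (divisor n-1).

Step 1 — column means:
  mean(X_1) = (4 + 1 + 7 + 2 + 7) / 5 = 21/5 = 4.2
  mean(X_2) = (7 + 6 + 4 + 3 + 1) / 5 = 21/5 = 4.2

Step 2 — sample covariance S[i,j] = (1/(n-1)) · Σ_k (x_{k,i} - mean_i) · (x_{k,j} - mean_j), with n-1 = 4.
  S[X_1,X_1] = ((-0.2)·(-0.2) + (-3.2)·(-3.2) + (2.8)·(2.8) + (-2.2)·(-2.2) + (2.8)·(2.8)) / 4 = 30.8/4 = 7.7
  S[X_1,X_2] = ((-0.2)·(2.8) + (-3.2)·(1.8) + (2.8)·(-0.2) + (-2.2)·(-1.2) + (2.8)·(-3.2)) / 4 = -13.2/4 = -3.3
  S[X_2,X_2] = ((2.8)·(2.8) + (1.8)·(1.8) + (-0.2)·(-0.2) + (-1.2)·(-1.2) + (-3.2)·(-3.2)) / 4 = 22.8/4 = 5.7

S is symmetric (S[j,i] = S[i,j]). Assembling:

S = [[7.7, -3.3],
 [-3.3, 5.7]]


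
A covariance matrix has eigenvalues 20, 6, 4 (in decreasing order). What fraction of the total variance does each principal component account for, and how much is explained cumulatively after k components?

Step 1 — total variance = trace(Sigma) = Σ λ_i = 20 + 6 + 4 = 30.

Step 2 — fraction explained by component i = λ_i / Σ λ:
  PC1: 20/30 = 0.6667
  PC2: 6/30 = 0.2
  PC3: 4/30 = 0.1333

Step 3 — cumulative fraction after k components = (λ_1 + ... + λ_k) / Σ λ:
  k = 1: 20/30 = 0.6667
  k = 2: (20 + 6)/30 = 26/30 = 0.8667
  k = 3: (20 + 6 + 4)/30 = 30/30 = 1

Summary (fraction, with percent):

explained: PC1 0.6667 (66.67%), PC2 0.2 (20%), PC3 0.1333 (13.33%);  cumulative: 0.6667, 0.8667, 1


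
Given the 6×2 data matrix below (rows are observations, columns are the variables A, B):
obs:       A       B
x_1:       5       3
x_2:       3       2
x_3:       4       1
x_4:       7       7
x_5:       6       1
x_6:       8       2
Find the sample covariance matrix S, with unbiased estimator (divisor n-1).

Step 1 — column means:
  mean(A) = (5 + 3 + 4 + 7 + 6 + 8) / 6 = 33/6 = 5.5
  mean(B) = (3 + 2 + 1 + 7 + 1 + 2) / 6 = 16/6 = 2.6667

Step 2 — sample covariance S[i,j] = (1/(n-1)) · Σ_k (x_{k,i} - mean_i) · (x_{k,j} - mean_j), with n-1 = 5.
  S[A,A] = ((-0.5)·(-0.5) + (-2.5)·(-2.5) + (-1.5)·(-1.5) + (1.5)·(1.5) + (0.5)·(0.5) + (2.5)·(2.5)) / 5 = 17.5/5 = 3.5
  S[A,B] = ((-0.5)·(0.3333) + (-2.5)·(-0.6667) + (-1.5)·(-1.6667) + (1.5)·(4.3333) + (0.5)·(-1.6667) + (2.5)·(-0.6667)) / 5 = 8/5 = 1.6
  S[B,B] = ((0.3333)·(0.3333) + (-0.6667)·(-0.6667) + (-1.6667)·(-1.6667) + (4.3333)·(4.3333) + (-1.6667)·(-1.6667) + (-0.6667)·(-0.6667)) / 5 = 25.3333/5 = 5.0667

S is symmetric (S[j,i] = S[i,j]). Assembling:

S = [[3.5, 1.6],
 [1.6, 5.0667]]


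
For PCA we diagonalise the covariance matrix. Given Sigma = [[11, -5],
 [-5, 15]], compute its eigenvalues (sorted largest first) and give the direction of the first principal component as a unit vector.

Step 1 — characteristic polynomial of 2×2 Sigma:
  det(Sigma - λI) = λ² - trace · λ + det = 0.
  trace = 11 + 15 = 26, det = 11·15 - (-5)² = 140.
Step 2 — discriminant:
  Δ = trace² - 4·det = 676 - 560 = 116.
Step 3 — eigenvalues:
  λ = (trace ± √Δ)/2 = (26 ± 10.7703)/2,
  λ_1 = 18.3852,  λ_2 = 7.6148.

Step 4 — unit eigenvector for λ_1: solve (Sigma - λ_1 I)v = 0. First row:
  (11 - 18.3852)·v_x + (-5)·v_y = 0, i.e. (-7.3852)·v_x + (-5)·v_y = 0,
  so v ∝ (b, λ_1 - a) = (-5, 7.3852); multiply by -1 so the first entry is positive: u = (5, -7.3852).
  ||u|| = √((5)² + (-7.3852)²) = √(79.5407) ≈ 8.9186,
  v_1 = u/||u|| ≈ (0.5606, -0.8281) (||v_1|| = 1).

λ_1 = 18.3852,  λ_2 = 7.6148;  v_1 ≈ (0.5606, -0.8281)


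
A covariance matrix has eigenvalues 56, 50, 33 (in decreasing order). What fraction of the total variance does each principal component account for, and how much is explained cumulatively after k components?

Step 1 — total variance = trace(Sigma) = Σ λ_i = 56 + 50 + 33 = 139.

Step 2 — fraction explained by component i = λ_i / Σ λ:
  PC1: 56/139 = 0.4029
  PC2: 50/139 = 0.3597
  PC3: 33/139 = 0.2374

Step 3 — cumulative fraction after k components = (λ_1 + ... + λ_k) / Σ λ:
  k = 1: 56/139 = 0.4029
  k = 2: (56 + 50)/139 = 106/139 = 0.7626
  k = 3: (56 + 50 + 33)/139 = 139/139 = 1

Summary (fraction, with percent):

explained: PC1 0.4029 (40.29%), PC2 0.3597 (35.97%), PC3 0.2374 (23.74%);  cumulative: 0.4029, 0.7626, 1


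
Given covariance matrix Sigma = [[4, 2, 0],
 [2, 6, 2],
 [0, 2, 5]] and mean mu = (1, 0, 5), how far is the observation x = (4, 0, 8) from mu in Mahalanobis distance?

Step 1 — centre the observation: (x - mu) = (3, 0, 3).

Step 2 — invert Sigma (cofactor / det for 3×3, or solve directly):
  Sigma^{-1} = [[0.3095, -0.119, 0.0476],
 [-0.119, 0.2381, -0.0952],
 [0.0476, -0.0952, 0.2381]].

Step 3 — form the quadratic (x - mu)^T · Sigma^{-1} · (x - mu):
  Sigma^{-1} · (x - mu) = (1.0714, -0.6429, 0.8571).
  (x - mu)^T · [Sigma^{-1} · (x - mu)] = (3)·(1.0714) + (0)·(-0.6429) + (3)·(0.8571) = 5.7857.

Step 4 — take square root: d = √(5.7857) ≈ 2.4054.

d(x, mu) = √(5.7857) ≈ 2.4054


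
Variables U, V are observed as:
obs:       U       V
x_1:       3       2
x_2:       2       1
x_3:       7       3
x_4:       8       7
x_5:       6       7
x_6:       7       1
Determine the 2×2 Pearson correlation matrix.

Step 1 — column means:
  mean(U) = (3 + 2 + 7 + 8 + 6 + 7) / 6 = 33/6 = 5.5
  mean(V) = (2 + 1 + 3 + 7 + 7 + 1) / 6 = 21/6 = 3.5

Step 2 — sample variances and covariances s[i,j] = (1/(n-1)) · Σ_k (x_{k,i} - mean_i) · (x_{k,j} - mean_j), with n-1 = 5:
  s[U,U] = ((-2.5)·(-2.5) + (-3.5)·(-3.5) + (1.5)·(1.5) + (2.5)·(2.5) + (0.5)·(0.5) + (1.5)·(1.5)) / 5 = 29.5/5 = 5.9
  s[U,V] = ((-2.5)·(-1.5) + (-3.5)·(-2.5) + (1.5)·(-0.5) + (2.5)·(3.5) + (0.5)·(3.5) + (1.5)·(-2.5)) / 5 = 18.5/5 = 3.7
  s[V,V] = ((-1.5)·(-1.5) + (-2.5)·(-2.5) + (-0.5)·(-0.5) + (3.5)·(3.5) + (3.5)·(3.5) + (-2.5)·(-2.5)) / 5 = 39.5/5 = 7.9
  Sample standard deviations s_i = √(s[i,i]):
  s(U) = √(5.9) = 2.429
  s(V) = √(7.9) = 2.8107

Step 3 — r_{ij} = s_{ij} / (s_i · s_j):
  r[U,U] = 1 (diagonal).
  r[U,V] = 3.7 / (2.429 · 2.8107) = 3.7 / 6.8272 = 0.542
  r[V,V] = 1 (diagonal).

R is symmetric with unit diagonal. Assembling:

R = [[1, 0.542],
 [0.542, 1]]


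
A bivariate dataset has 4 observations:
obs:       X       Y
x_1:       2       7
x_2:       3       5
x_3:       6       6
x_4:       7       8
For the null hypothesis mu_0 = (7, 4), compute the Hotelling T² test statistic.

Step 1 — sample mean vector:
  mean(X) = (2 + 3 + 6 + 7) / 4 = 18/4 = 4.5
  mean(Y) = (7 + 5 + 6 + 8) / 4 = 26/4 = 6.5
  x̄ = (4.5, 6.5),  deviation x̄ - mu_0 = (4.5, 6.5) - (7, 4) = (-2.5, 2.5).

Step 2 — sample covariance matrix, S[i,j] = (1/(n-1)) · Σ_k (x_{k,i} - mean_i) · (x_{k,j} - mean_j), divisor n-1 = 3:
  S[X,X] = ((-2.5)·(-2.5) + (-1.5)·(-1.5) + (1.5)·(1.5) + (2.5)·(2.5)) / 3 = 17/3 = 5.6667
  S[X,Y] = ((-2.5)·(0.5) + (-1.5)·(-1.5) + (1.5)·(-0.5) + (2.5)·(1.5)) / 3 = 4/3 = 1.3333
  S[Y,Y] = ((0.5)·(0.5) + (-1.5)·(-1.5) + (-0.5)·(-0.5) + (1.5)·(1.5)) / 3 = 5/3 = 1.6667
  S = [[5.6667, 1.3333],
 [1.3333, 1.6667]].

Step 3 — invert S. det(S) = 5.6667·1.6667 - (1.3333)² = 7.6667.
  S^{-1} = (1/det) · [[d, -b], [-b, a]] = [[0.2174, -0.1739],
 [-0.1739, 0.7391]].

Step 4 — quadratic form (x̄ - mu_0)^T · S^{-1} · (x̄ - mu_0):
  S^{-1} · (x̄ - mu_0) = (-0.9783, 2.2826),
  (x̄ - mu_0)^T · [...] = (-2.5)·(-0.9783) + (2.5)·(2.2826) = 8.1522.

Step 5 — scale by n: T² = 4 · 8.1522 = 32.6087.

T² ≈ 32.6087


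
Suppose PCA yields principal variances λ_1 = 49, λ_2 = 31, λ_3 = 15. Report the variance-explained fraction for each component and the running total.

Step 1 — total variance = trace(Sigma) = Σ λ_i = 49 + 31 + 15 = 95.

Step 2 — fraction explained by component i = λ_i / Σ λ:
  PC1: 49/95 = 0.5158
  PC2: 31/95 = 0.3263
  PC3: 15/95 = 0.1579

Step 3 — cumulative fraction after k components = (λ_1 + ... + λ_k) / Σ λ:
  k = 1: 49/95 = 0.5158
  k = 2: (49 + 31)/95 = 80/95 = 0.8421
  k = 3: (49 + 31 + 15)/95 = 95/95 = 1

Summary (fraction, with percent):

explained: PC1 0.5158 (51.58%), PC2 0.3263 (32.63%), PC3 0.1579 (15.79%);  cumulative: 0.5158, 0.8421, 1


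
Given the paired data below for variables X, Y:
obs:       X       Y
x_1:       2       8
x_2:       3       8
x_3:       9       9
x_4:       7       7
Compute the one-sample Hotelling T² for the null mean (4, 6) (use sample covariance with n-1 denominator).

Step 1 — sample mean vector:
  mean(X) = (2 + 3 + 9 + 7) / 4 = 21/4 = 5.25
  mean(Y) = (8 + 8 + 9 + 7) / 4 = 32/4 = 8
  x̄ = (5.25, 8),  deviation x̄ - mu_0 = (5.25, 8) - (4, 6) = (1.25, 2).

Step 2 — sample covariance matrix, S[i,j] = (1/(n-1)) · Σ_k (x_{k,i} - mean_i) · (x_{k,j} - mean_j), divisor n-1 = 3:
  S[X,X] = ((-3.25)·(-3.25) + (-2.25)·(-2.25) + (3.75)·(3.75) + (1.75)·(1.75)) / 3 = 32.75/3 = 10.9167
  S[X,Y] = ((-3.25)·(0) + (-2.25)·(0) + (3.75)·(1) + (1.75)·(-1)) / 3 = 2/3 = 0.6667
  S[Y,Y] = ((0)·(0) + (0)·(0) + (1)·(1) + (-1)·(-1)) / 3 = 2/3 = 0.6667
  S = [[10.9167, 0.6667],
 [0.6667, 0.6667]].

Step 3 — invert S. det(S) = 10.9167·0.6667 - (0.6667)² = 6.8333.
  S^{-1} = (1/det) · [[d, -b], [-b, a]] = [[0.0976, -0.0976],
 [-0.0976, 1.5976]].

Step 4 — quadratic form (x̄ - mu_0)^T · S^{-1} · (x̄ - mu_0):
  S^{-1} · (x̄ - mu_0) = (-0.0732, 3.0732),
  (x̄ - mu_0)^T · [...] = (1.25)·(-0.0732) + (2)·(3.0732) = 6.0549.

Step 5 — scale by n: T² = 4 · 6.0549 = 24.2195.

T² ≈ 24.2195


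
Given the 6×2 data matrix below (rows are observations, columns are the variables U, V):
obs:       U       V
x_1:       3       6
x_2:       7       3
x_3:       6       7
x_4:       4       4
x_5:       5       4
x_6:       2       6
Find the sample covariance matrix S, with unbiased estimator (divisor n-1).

Step 1 — column means:
  mean(U) = (3 + 7 + 6 + 4 + 5 + 2) / 6 = 27/6 = 4.5
  mean(V) = (6 + 3 + 7 + 4 + 4 + 6) / 6 = 30/6 = 5

Step 2 — sample covariance S[i,j] = (1/(n-1)) · Σ_k (x_{k,i} - mean_i) · (x_{k,j} - mean_j), with n-1 = 5.
  S[U,U] = ((-1.5)·(-1.5) + (2.5)·(2.5) + (1.5)·(1.5) + (-0.5)·(-0.5) + (0.5)·(0.5) + (-2.5)·(-2.5)) / 5 = 17.5/5 = 3.5
  S[U,V] = ((-1.5)·(1) + (2.5)·(-2) + (1.5)·(2) + (-0.5)·(-1) + (0.5)·(-1) + (-2.5)·(1)) / 5 = -6/5 = -1.2
  S[V,V] = ((1)·(1) + (-2)·(-2) + (2)·(2) + (-1)·(-1) + (-1)·(-1) + (1)·(1)) / 5 = 12/5 = 2.4

S is symmetric (S[j,i] = S[i,j]). Assembling:

S = [[3.5, -1.2],
 [-1.2, 2.4]]
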